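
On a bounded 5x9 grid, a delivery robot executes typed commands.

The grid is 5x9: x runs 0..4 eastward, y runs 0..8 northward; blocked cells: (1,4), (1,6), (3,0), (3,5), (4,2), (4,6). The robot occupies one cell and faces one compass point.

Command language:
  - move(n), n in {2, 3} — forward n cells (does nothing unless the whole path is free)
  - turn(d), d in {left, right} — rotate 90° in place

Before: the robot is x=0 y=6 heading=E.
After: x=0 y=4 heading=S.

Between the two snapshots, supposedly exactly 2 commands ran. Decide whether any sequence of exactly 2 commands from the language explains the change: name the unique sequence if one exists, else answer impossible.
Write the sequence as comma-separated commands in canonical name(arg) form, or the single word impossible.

turn(right), move(2)

key: order matters: swapping turn(right) and move(2) lands elsewhere
begin: x=0 y=6 heading=E
1. turn(right) → x=0 y=6 heading=S
2. move(2) → x=0 y=4 heading=S
no rival 2-sequence matches.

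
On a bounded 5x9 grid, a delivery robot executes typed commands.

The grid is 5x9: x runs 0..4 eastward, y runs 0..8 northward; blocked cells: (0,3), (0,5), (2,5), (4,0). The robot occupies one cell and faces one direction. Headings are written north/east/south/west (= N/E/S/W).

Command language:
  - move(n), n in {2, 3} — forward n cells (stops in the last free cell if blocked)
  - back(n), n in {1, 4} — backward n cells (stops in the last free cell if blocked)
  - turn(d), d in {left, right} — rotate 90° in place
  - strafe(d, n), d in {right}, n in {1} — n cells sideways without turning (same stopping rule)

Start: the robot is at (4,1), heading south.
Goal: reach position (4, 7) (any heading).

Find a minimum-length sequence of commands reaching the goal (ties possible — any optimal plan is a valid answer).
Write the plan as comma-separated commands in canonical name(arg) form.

back(4), move(2), back(4)

begin: at (4,1), heading south
t=1 back(4) ⇒ at (4,5), heading south
t=2 move(2) ⇒ at (4,3), heading south
t=3 back(4) ⇒ at (4,7), heading south
shorter routes all fall short; 3 is best.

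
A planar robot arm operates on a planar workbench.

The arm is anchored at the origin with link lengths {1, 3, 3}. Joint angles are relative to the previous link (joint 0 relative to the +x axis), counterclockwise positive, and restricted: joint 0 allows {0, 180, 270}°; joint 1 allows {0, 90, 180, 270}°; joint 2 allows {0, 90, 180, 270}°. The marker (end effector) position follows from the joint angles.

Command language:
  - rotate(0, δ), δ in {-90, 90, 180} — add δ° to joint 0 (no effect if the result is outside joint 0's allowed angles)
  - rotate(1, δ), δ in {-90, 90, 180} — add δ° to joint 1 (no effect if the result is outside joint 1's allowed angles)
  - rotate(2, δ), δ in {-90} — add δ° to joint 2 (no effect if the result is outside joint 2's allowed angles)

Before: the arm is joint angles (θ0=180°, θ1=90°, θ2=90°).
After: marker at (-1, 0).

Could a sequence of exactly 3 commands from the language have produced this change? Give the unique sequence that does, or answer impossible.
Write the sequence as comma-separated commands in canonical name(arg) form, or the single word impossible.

start: joint angles (θ0=180°, θ1=90°, θ2=90°)
[1] after rotate(2, -90): joint angles (θ0=180°, θ1=90°, θ2=0°)
[2] after rotate(2, -90): joint angles (θ0=180°, θ1=90°, θ2=270°)
[3] after rotate(2, -90): joint angles (θ0=180°, θ1=90°, θ2=180°)
no other 3-command option fits: unique.

rotate(2, -90), rotate(2, -90), rotate(2, -90)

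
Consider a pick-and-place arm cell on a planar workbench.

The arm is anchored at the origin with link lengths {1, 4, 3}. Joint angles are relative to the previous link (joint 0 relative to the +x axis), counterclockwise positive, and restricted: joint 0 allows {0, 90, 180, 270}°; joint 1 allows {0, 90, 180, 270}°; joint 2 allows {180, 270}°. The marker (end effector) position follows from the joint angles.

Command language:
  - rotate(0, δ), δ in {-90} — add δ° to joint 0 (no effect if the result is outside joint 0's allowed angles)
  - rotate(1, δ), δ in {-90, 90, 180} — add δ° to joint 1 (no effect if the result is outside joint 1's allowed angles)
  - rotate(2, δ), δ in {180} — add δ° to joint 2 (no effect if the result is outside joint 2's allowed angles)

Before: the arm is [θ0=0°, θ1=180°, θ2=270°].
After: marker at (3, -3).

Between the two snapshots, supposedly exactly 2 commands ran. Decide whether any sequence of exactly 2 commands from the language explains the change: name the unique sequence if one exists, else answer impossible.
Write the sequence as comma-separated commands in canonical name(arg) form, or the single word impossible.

t0: [θ0=0°, θ1=180°, θ2=270°]
1. rotate(0, -90) → [θ0=270°, θ1=180°, θ2=270°]
2. rotate(0, -90) → [θ0=180°, θ1=180°, θ2=270°]
all 25 alternatives checked — unique.

rotate(0, -90), rotate(0, -90)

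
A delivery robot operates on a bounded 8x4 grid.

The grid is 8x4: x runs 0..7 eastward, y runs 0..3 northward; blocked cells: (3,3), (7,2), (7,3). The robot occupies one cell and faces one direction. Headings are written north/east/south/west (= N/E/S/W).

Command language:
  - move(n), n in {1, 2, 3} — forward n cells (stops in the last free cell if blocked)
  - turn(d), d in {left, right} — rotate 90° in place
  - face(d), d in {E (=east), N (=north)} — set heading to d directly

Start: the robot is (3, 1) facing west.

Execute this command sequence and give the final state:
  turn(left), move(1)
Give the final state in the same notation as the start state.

initial: (3, 1) facing west
[1] after turn(left): (3, 1) facing south
[2] after move(1): (3, 0) facing south

(3, 0) facing south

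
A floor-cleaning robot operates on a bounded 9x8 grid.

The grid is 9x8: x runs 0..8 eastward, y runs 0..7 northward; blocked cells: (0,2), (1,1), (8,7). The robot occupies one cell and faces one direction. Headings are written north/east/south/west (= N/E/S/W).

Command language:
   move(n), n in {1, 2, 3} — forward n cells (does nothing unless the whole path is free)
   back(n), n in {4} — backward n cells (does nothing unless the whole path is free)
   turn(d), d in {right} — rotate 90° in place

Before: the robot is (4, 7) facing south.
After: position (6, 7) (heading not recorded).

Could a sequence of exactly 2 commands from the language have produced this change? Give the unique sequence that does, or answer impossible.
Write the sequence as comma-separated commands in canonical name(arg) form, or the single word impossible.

no 2-step route produces this change.

impossible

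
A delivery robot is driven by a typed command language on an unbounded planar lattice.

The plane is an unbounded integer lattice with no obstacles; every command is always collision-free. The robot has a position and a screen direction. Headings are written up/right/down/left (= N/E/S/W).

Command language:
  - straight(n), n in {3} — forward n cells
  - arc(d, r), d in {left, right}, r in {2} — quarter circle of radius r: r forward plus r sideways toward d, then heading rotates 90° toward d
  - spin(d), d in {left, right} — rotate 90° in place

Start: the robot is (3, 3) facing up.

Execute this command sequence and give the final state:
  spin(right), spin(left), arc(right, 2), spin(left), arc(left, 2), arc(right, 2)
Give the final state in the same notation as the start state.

begin: (3, 3) facing up
t=1 spin(right) ⇒ (3, 3) facing right
t=2 spin(left) ⇒ (3, 3) facing up
t=3 arc(right, 2) ⇒ (5, 5) facing right
t=4 spin(left) ⇒ (5, 5) facing up
t=5 arc(left, 2) ⇒ (3, 7) facing left
t=6 arc(right, 2) ⇒ (1, 9) facing up

(1, 9) facing up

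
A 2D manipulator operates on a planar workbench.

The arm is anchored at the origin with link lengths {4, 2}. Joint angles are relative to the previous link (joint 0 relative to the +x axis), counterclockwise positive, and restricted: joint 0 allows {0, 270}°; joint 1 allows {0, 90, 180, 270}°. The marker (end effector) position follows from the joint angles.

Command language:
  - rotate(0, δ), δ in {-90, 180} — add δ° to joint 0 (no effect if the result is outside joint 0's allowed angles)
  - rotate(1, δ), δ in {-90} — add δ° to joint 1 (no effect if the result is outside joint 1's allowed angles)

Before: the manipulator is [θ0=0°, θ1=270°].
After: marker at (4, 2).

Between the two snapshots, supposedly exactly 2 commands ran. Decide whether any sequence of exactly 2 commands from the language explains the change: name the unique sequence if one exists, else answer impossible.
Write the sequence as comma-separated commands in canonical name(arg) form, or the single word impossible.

rotate(1, -90), rotate(1, -90)

t0: [θ0=0°, θ1=270°]
[1] after rotate(1, -90): [θ0=0°, θ1=180°]
[2] after rotate(1, -90): [θ0=0°, θ1=90°]
uniquely the one of 9 2-step routes that fits.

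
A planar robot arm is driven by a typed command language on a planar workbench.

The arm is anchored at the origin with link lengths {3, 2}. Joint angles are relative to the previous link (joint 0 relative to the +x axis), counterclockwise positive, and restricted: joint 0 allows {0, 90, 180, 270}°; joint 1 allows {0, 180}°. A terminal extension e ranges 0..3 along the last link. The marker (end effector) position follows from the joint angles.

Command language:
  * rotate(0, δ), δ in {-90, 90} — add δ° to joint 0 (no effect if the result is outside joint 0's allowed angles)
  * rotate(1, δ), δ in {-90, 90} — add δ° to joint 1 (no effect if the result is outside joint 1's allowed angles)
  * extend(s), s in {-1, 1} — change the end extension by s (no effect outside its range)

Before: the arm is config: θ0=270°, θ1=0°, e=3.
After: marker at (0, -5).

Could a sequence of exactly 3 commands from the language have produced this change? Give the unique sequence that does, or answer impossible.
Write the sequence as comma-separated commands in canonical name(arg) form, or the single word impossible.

extend(-1), extend(-1), extend(-1)

t0: config: θ0=270°, θ1=0°, e=3
t=1 extend(-1) ⇒ config: θ0=270°, θ1=0°, e=2
t=2 extend(-1) ⇒ config: θ0=270°, θ1=0°, e=1
t=3 extend(-1) ⇒ config: θ0=270°, θ1=0°, e=0
no other 3-command option fits: unique.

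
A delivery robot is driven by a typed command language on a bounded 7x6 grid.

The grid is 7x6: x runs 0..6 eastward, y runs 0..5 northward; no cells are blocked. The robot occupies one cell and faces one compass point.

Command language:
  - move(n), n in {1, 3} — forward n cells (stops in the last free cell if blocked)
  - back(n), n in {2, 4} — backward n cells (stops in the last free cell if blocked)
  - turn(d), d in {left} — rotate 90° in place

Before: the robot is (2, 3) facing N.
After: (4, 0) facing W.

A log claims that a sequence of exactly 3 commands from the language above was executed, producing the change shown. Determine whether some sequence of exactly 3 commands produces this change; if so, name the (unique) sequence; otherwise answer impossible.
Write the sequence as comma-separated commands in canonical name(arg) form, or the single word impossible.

key: running back(2) before back(4) would end elsewhere — order is forced
begin: (2, 3) facing N
1. back(4) → (2, 0) facing N
2. turn(left) → (2, 0) facing W
3. back(2) → (4, 0) facing W
uniquely the one of 125 3-step routes that fits.

back(4), turn(left), back(2)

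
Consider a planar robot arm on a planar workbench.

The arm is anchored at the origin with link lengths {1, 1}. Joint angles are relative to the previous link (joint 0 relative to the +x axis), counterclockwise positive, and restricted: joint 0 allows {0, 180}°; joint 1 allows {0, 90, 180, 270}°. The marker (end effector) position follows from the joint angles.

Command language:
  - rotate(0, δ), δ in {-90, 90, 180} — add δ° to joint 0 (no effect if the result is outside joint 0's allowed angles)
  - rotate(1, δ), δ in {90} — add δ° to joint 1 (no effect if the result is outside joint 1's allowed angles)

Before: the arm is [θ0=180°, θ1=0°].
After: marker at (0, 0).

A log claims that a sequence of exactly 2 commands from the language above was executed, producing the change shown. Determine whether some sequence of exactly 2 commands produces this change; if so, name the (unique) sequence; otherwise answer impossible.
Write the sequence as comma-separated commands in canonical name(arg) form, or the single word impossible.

from: [θ0=180°, θ1=0°]
1. rotate(1, 90) → [θ0=180°, θ1=90°]
2. rotate(1, 90) → [θ0=180°, θ1=180°]
no other 2-command option fits: unique.

rotate(1, 90), rotate(1, 90)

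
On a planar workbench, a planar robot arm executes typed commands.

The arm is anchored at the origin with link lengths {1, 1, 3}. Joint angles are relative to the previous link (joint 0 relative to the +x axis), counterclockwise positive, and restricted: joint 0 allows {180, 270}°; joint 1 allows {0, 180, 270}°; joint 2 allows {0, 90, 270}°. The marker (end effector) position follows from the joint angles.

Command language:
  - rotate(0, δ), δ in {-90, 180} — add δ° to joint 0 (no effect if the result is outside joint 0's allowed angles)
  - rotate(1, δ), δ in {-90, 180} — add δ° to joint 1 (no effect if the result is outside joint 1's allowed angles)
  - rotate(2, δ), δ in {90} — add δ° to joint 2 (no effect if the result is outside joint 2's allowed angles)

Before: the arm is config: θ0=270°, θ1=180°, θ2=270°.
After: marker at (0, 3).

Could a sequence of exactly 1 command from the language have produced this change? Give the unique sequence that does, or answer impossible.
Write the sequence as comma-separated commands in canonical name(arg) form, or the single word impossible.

rotate(2, 90)

initial: config: θ0=270°, θ1=180°, θ2=270°
1. rotate(2, 90) → config: θ0=270°, θ1=180°, θ2=0°
uniquely the one of 5 1-step routes that fits.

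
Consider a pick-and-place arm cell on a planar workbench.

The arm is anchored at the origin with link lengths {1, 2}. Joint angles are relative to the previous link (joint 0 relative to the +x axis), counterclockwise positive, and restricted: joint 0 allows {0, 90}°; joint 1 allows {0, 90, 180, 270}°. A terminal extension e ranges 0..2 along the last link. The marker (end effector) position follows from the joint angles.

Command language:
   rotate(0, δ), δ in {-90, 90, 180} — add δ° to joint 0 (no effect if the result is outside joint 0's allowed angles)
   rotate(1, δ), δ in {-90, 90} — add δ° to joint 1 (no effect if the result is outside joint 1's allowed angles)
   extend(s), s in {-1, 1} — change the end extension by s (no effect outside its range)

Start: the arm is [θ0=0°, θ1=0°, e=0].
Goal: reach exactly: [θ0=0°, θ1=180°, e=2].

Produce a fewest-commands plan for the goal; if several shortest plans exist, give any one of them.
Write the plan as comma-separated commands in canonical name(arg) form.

extend(1), extend(1), rotate(1, -90), rotate(1, -90)

begin: [θ0=0°, θ1=0°, e=0]
step 1 (extend(1)): [θ0=0°, θ1=0°, e=1]
step 2 (extend(1)): [θ0=0°, θ1=0°, e=2]
step 3 (rotate(1, -90)): [θ0=0°, θ1=270°, e=2]
step 4 (rotate(1, -90)): [θ0=0°, θ1=180°, e=2]
no 3-step plan works, so 4 is optimal.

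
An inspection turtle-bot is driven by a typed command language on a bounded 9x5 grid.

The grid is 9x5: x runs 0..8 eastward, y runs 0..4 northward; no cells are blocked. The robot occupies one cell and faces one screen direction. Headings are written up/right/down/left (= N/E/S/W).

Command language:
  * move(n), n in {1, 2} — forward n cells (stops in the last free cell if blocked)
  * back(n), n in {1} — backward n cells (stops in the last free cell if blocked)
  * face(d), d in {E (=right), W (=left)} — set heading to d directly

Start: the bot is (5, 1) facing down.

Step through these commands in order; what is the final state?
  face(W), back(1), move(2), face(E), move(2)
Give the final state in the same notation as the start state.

start: (5, 1) facing down
[1] after face(W): (5, 1) facing left
[2] after back(1): (6, 1) facing left
[3] after move(2): (4, 1) facing left
[4] after face(E): (4, 1) facing right
[5] after move(2): (6, 1) facing right

(6, 1) facing right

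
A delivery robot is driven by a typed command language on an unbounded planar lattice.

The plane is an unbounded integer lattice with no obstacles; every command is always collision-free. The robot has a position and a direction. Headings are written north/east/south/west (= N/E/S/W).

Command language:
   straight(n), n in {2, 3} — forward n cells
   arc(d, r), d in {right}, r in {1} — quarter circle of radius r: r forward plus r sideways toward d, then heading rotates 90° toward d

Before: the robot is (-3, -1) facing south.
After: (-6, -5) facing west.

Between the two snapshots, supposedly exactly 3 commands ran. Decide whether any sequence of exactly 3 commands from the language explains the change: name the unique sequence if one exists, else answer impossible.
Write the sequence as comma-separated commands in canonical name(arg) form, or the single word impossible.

straight(3), arc(right, 1), straight(2)

key: running straight(2) before straight(3) would end elsewhere — order is forced
t0: (-3, -1) facing south
step 1 (straight(3)): (-3, -4) facing south
step 2 (arc(right, 1)): (-4, -5) facing west
step 3 (straight(2)): (-6, -5) facing west
uniquely the one of 27 3-step routes that fits.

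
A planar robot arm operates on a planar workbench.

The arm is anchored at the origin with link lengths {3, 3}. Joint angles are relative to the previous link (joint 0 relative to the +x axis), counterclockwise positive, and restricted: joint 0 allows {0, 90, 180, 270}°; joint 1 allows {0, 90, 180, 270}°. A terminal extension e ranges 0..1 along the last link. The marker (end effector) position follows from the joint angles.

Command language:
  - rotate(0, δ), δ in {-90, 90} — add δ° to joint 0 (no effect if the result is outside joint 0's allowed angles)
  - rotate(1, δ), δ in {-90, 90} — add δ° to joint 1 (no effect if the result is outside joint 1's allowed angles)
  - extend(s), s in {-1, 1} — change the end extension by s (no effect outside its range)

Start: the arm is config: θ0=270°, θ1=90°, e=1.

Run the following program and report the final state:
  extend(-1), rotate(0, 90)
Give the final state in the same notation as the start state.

t0: config: θ0=270°, θ1=90°, e=1
1. extend(-1) → config: θ0=270°, θ1=90°, e=0
2. rotate(0, 90) → config: θ0=0°, θ1=90°, e=0

config: θ0=0°, θ1=90°, e=0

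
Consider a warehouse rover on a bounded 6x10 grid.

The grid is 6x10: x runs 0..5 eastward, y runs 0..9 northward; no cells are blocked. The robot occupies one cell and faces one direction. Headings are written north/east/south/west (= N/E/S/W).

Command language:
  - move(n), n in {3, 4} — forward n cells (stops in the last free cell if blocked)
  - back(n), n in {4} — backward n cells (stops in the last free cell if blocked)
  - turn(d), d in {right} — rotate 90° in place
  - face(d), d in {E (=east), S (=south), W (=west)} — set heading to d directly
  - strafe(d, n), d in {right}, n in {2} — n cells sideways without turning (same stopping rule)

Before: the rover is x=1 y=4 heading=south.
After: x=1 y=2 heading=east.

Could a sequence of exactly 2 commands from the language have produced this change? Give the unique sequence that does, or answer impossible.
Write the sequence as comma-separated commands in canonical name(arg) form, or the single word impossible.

key: running strafe(right, 2) before face(E) would end elsewhere — order is forced
from: x=1 y=4 heading=south
t=1 face(E) ⇒ x=1 y=4 heading=east
t=2 strafe(right, 2) ⇒ x=1 y=2 heading=east
no rival 2-sequence matches.

face(E), strafe(right, 2)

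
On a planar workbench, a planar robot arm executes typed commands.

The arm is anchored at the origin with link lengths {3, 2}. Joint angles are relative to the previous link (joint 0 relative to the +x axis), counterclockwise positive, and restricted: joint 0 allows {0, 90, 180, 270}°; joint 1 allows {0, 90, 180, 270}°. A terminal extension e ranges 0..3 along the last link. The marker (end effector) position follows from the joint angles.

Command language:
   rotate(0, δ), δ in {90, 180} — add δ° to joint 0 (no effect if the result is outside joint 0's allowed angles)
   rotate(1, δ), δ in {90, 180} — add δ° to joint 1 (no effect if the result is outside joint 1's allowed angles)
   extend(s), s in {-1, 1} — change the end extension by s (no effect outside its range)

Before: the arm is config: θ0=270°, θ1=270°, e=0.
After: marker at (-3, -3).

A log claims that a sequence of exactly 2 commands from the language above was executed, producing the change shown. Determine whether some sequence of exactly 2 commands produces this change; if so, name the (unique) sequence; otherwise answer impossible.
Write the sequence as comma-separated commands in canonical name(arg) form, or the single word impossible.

key: order matters: swapping extend(-1) and extend(1) lands elsewhere
from: config: θ0=270°, θ1=270°, e=0
[1] after extend(-1): config: θ0=270°, θ1=270°, e=0
[2] after extend(1): config: θ0=270°, θ1=270°, e=1
no rival 2-sequence matches.

extend(-1), extend(1)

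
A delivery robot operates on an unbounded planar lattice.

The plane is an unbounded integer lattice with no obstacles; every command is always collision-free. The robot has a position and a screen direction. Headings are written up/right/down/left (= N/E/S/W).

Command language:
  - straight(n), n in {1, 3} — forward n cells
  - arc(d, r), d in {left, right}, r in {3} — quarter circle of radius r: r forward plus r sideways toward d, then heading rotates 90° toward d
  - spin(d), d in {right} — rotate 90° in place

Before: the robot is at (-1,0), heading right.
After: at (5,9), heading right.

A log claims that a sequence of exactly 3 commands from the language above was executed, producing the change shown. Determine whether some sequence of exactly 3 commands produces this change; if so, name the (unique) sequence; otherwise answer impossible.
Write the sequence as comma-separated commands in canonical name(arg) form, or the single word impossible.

key: heading stays E — rotations cancel among the 3 commands
start: at (-1,0), heading right
1. arc(left, 3) → at (2,3), heading up
2. straight(3) → at (2,6), heading up
3. arc(right, 3) → at (5,9), heading right
no other 3-command option fits: unique.

arc(left, 3), straight(3), arc(right, 3)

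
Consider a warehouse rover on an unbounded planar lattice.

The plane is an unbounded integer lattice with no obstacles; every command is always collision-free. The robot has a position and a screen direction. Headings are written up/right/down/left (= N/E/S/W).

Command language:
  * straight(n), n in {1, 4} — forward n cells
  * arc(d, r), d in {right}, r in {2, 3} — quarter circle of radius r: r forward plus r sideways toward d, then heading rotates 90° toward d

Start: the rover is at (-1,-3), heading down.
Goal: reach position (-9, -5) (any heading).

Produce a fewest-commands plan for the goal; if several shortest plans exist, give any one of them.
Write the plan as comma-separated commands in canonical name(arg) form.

t0: at (-1,-3), heading down
t=1 arc(right, 2) ⇒ at (-3,-5), heading left
t=2 straight(1) ⇒ at (-4,-5), heading left
t=3 straight(1) ⇒ at (-5,-5), heading left
t=4 straight(4) ⇒ at (-9,-5), heading left
minimal: 4 command(s), checked below 4.

arc(right, 2), straight(1), straight(1), straight(4)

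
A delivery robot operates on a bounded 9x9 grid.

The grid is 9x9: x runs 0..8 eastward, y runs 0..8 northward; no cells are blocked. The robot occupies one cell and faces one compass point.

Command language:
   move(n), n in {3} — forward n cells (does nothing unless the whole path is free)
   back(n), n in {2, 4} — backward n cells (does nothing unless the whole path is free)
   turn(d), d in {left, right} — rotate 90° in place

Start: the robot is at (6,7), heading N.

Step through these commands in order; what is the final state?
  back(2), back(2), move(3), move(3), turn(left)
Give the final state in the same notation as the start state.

at (6,6), heading W

initial: at (6,7), heading N
t=1 back(2) ⇒ at (6,5), heading N
t=2 back(2) ⇒ at (6,3), heading N
t=3 move(3) ⇒ at (6,6), heading N
t=4 move(3) ⇒ at (6,6), heading N
t=5 turn(left) ⇒ at (6,6), heading W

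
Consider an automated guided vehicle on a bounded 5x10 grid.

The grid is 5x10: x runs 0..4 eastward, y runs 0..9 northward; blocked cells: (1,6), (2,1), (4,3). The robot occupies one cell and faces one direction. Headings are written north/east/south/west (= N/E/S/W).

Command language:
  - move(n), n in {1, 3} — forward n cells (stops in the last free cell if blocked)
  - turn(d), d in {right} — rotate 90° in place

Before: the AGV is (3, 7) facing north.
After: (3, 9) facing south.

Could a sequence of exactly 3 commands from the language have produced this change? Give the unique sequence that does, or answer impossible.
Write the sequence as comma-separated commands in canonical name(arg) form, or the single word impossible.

key: order matters: swapping move(3) and turn(right) lands elsewhere
from: (3, 7) facing north
[1] after move(3): (3, 9) facing north
[2] after turn(right): (3, 9) facing east
[3] after turn(right): (3, 9) facing south
uniquely the one of 27 3-step routes that fits.

move(3), turn(right), turn(right)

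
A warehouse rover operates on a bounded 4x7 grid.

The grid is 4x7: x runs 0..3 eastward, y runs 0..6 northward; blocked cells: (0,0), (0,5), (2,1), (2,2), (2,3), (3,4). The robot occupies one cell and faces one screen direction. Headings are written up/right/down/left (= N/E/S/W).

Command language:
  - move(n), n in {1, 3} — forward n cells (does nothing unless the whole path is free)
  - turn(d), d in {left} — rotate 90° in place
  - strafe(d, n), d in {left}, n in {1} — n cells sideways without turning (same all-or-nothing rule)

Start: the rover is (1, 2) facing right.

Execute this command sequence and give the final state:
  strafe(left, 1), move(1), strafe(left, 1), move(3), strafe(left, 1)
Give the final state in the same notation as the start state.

from: (1, 2) facing right
1. strafe(left, 1) → (1, 3) facing right
2. move(1) → (1, 3) facing right
3. strafe(left, 1) → (1, 4) facing right
4. move(3) → (1, 4) facing right
5. strafe(left, 1) → (1, 5) facing right

(1, 5) facing right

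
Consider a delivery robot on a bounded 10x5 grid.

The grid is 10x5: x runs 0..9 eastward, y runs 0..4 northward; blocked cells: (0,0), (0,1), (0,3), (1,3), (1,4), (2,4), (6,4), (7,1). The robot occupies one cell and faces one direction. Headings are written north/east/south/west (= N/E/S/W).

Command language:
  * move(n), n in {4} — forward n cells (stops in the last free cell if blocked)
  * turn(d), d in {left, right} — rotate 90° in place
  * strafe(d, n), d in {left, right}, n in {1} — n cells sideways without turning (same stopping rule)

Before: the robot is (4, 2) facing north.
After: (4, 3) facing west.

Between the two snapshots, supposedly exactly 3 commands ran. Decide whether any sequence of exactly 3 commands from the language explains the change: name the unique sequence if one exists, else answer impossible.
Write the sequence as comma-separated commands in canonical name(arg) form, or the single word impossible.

move(4), turn(left), strafe(left, 1)

key: order matters: swapping move(4) and strafe(left, 1) lands elsewhere
t0: (4, 2) facing north
t=1 move(4) ⇒ (4, 4) facing north
t=2 turn(left) ⇒ (4, 4) facing west
t=3 strafe(left, 1) ⇒ (4, 3) facing west
no rival 3-sequence matches.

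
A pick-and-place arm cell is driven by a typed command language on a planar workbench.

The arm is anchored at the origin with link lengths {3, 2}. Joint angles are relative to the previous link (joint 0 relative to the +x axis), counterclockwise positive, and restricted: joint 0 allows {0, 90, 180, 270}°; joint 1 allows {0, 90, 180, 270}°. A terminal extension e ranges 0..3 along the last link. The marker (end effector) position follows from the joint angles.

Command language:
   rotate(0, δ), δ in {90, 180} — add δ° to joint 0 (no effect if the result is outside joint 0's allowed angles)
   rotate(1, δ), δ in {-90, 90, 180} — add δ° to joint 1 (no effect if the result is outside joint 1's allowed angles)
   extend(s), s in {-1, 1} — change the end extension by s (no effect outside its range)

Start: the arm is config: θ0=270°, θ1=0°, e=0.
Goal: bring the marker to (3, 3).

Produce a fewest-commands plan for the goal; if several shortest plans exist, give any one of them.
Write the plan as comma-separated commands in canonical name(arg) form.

initial: config: θ0=270°, θ1=0°, e=0
[1] after rotate(1, -90): config: θ0=270°, θ1=270°, e=0
[2] after rotate(0, 180): config: θ0=90°, θ1=270°, e=0
[3] after extend(1): config: θ0=90°, θ1=270°, e=1
no 2-step plan works, so 3 is optimal.

rotate(1, -90), rotate(0, 180), extend(1)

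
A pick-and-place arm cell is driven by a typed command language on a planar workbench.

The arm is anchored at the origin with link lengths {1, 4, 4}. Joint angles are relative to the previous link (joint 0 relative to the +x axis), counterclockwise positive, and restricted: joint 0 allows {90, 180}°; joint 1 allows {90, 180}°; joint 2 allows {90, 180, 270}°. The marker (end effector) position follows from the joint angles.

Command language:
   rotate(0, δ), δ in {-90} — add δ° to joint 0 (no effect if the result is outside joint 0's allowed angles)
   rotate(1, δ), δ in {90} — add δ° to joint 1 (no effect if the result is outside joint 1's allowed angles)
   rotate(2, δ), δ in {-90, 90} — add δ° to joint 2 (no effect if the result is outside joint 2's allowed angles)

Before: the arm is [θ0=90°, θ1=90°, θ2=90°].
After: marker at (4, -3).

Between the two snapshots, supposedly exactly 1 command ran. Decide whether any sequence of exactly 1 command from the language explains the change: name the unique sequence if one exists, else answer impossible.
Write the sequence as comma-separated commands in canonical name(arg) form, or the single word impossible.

rotate(1, 90)

from: [θ0=90°, θ1=90°, θ2=90°]
1. rotate(1, 90) → [θ0=90°, θ1=180°, θ2=90°]
all 4 alternatives checked — unique.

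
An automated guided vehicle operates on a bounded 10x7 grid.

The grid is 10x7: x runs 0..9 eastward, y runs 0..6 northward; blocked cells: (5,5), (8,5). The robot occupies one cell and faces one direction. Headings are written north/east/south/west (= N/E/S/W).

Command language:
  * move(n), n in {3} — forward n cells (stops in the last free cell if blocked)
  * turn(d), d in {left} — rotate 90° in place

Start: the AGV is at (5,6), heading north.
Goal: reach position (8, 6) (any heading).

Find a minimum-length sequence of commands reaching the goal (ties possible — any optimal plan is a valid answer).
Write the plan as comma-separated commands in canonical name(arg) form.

initial: at (5,6), heading north
step 1 (turn(left)): at (5,6), heading west
step 2 (turn(left)): at (5,6), heading south
step 3 (turn(left)): at (5,6), heading east
step 4 (move(3)): at (8,6), heading east
shorter routes all fall short; 4 is best.

turn(left), turn(left), turn(left), move(3)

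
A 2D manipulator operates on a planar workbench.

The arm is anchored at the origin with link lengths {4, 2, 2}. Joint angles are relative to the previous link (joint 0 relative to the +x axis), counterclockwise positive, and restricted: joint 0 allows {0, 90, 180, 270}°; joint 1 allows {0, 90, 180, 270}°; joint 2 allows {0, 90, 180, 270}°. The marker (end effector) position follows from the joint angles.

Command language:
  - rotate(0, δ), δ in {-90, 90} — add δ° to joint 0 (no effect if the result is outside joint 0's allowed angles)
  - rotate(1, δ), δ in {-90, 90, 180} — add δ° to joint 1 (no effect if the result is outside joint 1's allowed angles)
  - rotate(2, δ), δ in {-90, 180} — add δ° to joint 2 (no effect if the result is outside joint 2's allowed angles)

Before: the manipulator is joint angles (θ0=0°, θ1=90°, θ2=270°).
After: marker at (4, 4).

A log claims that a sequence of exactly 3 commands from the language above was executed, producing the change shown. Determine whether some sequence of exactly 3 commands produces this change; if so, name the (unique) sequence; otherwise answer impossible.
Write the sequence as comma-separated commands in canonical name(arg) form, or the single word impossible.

initial: joint angles (θ0=0°, θ1=90°, θ2=270°)
step 1 (rotate(2, -90)): joint angles (θ0=0°, θ1=90°, θ2=180°)
step 2 (rotate(2, -90)): joint angles (θ0=0°, θ1=90°, θ2=90°)
step 3 (rotate(2, -90)): joint angles (θ0=0°, θ1=90°, θ2=0°)
uniquely the one of 343 3-step routes that fits.

rotate(2, -90), rotate(2, -90), rotate(2, -90)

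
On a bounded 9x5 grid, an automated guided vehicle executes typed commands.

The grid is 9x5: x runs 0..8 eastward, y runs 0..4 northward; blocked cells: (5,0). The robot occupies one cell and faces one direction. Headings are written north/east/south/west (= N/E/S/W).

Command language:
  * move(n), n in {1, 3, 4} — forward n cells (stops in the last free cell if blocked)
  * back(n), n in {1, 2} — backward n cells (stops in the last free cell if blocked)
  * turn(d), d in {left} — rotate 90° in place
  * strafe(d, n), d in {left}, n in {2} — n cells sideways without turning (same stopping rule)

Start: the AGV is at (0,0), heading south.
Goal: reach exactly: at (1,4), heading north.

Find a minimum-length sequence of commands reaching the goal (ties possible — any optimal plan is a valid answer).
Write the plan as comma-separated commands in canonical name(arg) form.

initial: at (0,0), heading south
1. turn(left) → at (0,0), heading east
2. move(1) → at (1,0), heading east
3. turn(left) → at (1,0), heading north
4. move(4) → at (1,4), heading north
no 3-step plan works, so 4 is optimal.

turn(left), move(1), turn(left), move(4)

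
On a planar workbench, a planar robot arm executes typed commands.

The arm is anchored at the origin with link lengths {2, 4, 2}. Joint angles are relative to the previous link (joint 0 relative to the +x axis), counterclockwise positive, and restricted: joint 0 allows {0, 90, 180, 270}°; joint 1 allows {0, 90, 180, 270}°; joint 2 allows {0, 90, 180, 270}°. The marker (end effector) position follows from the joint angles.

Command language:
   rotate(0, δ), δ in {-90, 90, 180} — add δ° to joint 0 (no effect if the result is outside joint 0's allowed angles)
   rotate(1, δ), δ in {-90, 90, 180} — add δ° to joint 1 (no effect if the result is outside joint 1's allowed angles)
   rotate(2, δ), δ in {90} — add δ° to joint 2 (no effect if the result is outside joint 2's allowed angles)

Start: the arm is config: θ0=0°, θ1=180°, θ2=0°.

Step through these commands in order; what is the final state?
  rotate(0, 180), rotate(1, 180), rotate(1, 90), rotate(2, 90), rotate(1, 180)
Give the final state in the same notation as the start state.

initial: config: θ0=0°, θ1=180°, θ2=0°
t=1 rotate(0, 180) ⇒ config: θ0=180°, θ1=180°, θ2=0°
t=2 rotate(1, 180) ⇒ config: θ0=180°, θ1=0°, θ2=0°
t=3 rotate(1, 90) ⇒ config: θ0=180°, θ1=90°, θ2=0°
t=4 rotate(2, 90) ⇒ config: θ0=180°, θ1=90°, θ2=90°
t=5 rotate(1, 180) ⇒ config: θ0=180°, θ1=270°, θ2=90°

config: θ0=180°, θ1=270°, θ2=90°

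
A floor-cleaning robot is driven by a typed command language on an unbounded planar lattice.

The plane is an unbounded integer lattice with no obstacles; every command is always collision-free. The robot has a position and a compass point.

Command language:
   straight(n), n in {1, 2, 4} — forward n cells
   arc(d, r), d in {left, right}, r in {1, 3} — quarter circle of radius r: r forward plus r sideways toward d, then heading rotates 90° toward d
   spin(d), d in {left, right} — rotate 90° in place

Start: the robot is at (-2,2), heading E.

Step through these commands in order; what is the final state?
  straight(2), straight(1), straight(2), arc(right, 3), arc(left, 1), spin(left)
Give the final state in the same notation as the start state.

begin: at (-2,2), heading E
t=1 straight(2) ⇒ at (0,2), heading E
t=2 straight(1) ⇒ at (1,2), heading E
t=3 straight(2) ⇒ at (3,2), heading E
t=4 arc(right, 3) ⇒ at (6,-1), heading S
t=5 arc(left, 1) ⇒ at (7,-2), heading E
t=6 spin(left) ⇒ at (7,-2), heading N

at (7,-2), heading N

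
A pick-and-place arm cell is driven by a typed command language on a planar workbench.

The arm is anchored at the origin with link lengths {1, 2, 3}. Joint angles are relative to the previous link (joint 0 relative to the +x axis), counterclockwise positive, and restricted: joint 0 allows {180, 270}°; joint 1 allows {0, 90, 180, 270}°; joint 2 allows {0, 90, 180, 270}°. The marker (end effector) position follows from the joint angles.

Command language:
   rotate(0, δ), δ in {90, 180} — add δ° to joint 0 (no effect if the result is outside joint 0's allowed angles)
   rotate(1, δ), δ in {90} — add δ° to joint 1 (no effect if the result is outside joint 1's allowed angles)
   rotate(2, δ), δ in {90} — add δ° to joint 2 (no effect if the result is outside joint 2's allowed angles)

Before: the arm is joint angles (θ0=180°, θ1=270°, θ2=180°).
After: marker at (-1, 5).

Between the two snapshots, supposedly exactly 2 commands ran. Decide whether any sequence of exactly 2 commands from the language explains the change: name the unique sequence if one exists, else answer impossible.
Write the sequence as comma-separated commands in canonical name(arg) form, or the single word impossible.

rotate(2, 90), rotate(2, 90)

start: joint angles (θ0=180°, θ1=270°, θ2=180°)
1. rotate(2, 90) → joint angles (θ0=180°, θ1=270°, θ2=270°)
2. rotate(2, 90) → joint angles (θ0=180°, θ1=270°, θ2=0°)
uniquely the one of 16 2-step routes that fits.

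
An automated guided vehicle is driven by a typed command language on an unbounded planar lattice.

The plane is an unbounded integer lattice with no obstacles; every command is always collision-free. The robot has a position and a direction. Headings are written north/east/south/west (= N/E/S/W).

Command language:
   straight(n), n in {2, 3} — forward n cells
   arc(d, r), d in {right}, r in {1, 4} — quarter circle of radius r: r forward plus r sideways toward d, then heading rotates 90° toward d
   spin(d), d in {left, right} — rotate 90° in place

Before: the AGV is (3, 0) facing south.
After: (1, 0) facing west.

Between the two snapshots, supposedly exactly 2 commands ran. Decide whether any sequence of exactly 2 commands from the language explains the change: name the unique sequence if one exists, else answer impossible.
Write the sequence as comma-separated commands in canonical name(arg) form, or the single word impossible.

spin(right), straight(2)

key: position moved to (1,0) AND the heading swung to W — translation plus rotation needed
t0: (3, 0) facing south
step 1 (spin(right)): (3, 0) facing west
step 2 (straight(2)): (1, 0) facing west
no rival 2-sequence matches.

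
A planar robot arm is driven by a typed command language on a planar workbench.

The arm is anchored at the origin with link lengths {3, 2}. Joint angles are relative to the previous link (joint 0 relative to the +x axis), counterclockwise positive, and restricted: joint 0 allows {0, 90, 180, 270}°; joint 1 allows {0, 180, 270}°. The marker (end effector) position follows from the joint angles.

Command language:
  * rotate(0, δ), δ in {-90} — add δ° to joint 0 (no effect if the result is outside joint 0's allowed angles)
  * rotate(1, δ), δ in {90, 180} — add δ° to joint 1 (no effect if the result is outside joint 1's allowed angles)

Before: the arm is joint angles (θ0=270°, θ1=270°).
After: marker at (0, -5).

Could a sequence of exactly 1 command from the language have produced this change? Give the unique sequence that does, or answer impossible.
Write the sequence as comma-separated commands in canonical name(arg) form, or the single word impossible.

from: joint angles (θ0=270°, θ1=270°)
step 1 (rotate(1, 90)): joint angles (θ0=270°, θ1=0°)
uniquely the one of 3 1-step routes that fits.

rotate(1, 90)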